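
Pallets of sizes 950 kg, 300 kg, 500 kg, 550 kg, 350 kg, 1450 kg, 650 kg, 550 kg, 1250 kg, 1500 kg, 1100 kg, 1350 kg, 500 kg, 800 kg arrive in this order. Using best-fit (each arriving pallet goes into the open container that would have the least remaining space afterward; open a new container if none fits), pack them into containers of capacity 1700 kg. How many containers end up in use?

8

  950 → container 1 (new)  [load 950/1700]
  300 → container 1  [load 1250/1700]
  500 → container 2 (new)  [load 500/1700]
  550 → container 2  [load 1050/1700]
  350 → container 1  [load 1600/1700]
  1450 → container 3 (new)  [load 1450/1700]
  650 → container 2  [load 1700/1700]
  550 → container 4 (new)  [load 550/1700]
  1250 → container 5 (new)  [load 1250/1700]
  1500 → container 6 (new)  [load 1500/1700]
  1100 → container 4  [load 1650/1700]
  1350 → container 7 (new)  [load 1350/1700]
  500 → container 8 (new)  [load 500/1700]
  800 → container 8  [load 1300/1700]
8 containers opened.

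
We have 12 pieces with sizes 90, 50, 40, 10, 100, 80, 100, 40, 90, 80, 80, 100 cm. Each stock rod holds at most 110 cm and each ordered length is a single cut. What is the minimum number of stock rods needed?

Total = 100 + 100 + 100 + 90 + 90 + 80 + 80 + 80 + 50 + 40 + 40 + 10 = 860 cm.
Lower bound: ⌈860/110⌉ = 8 stock rods.
A packing using 10 stock rods:
  stock rod 1: 100 + 10 = 110
  stock rod 2: 100 = 100
  stock rod 3: 100 = 100
  stock rod 4: 90 = 90
  stock rod 5: 90 = 90
  stock rod 6: 80 = 80
  stock rod 7: 80 = 80
  stock rod 8: 80 = 80
  stock rod 9: 50 + 40 = 90
  stock rod 10: 40 = 40
No arrangement into 9 stock rods stays within capacity, so 10 is optimal.

10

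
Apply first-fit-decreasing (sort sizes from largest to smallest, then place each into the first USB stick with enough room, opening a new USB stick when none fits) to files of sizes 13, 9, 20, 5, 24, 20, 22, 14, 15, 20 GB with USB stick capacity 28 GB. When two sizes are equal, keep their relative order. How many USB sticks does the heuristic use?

Sorted descending: 24, 22, 20, 20, 20, 15, 14, 13, 9, 5.
  24 → USB stick 1 (new)  [load 24/28]
  22 → USB stick 2 (new)  [load 22/28]
  20 → USB stick 3 (new)  [load 20/28]
  20 → USB stick 4 (new)  [load 20/28]
  20 → USB stick 5 (new)  [load 20/28]
  15 → USB stick 6 (new)  [load 15/28]
  14 → USB stick 7 (new)  [load 14/28]
  13 → USB stick 6  [load 28/28]
  9 → USB stick 7  [load 23/28]
  5 → USB stick 2  [load 27/28]
7 USB sticks opened.

7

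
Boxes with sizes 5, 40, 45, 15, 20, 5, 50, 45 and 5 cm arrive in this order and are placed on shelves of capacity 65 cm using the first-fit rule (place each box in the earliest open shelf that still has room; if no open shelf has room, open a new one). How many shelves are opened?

4

  5 → shelf 1 (new)  [load 5/65]
  40 → shelf 1  [load 45/65]
  45 → shelf 2 (new)  [load 45/65]
  15 → shelf 1  [load 60/65]
  20 → shelf 2  [load 65/65]
  5 → shelf 1  [load 65/65]
  50 → shelf 3 (new)  [load 50/65]
  45 → shelf 4 (new)  [load 45/65]
  5 → shelf 3  [load 55/65]
4 shelves opened.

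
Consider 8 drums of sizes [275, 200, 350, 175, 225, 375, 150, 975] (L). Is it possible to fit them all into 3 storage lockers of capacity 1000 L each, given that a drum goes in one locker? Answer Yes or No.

Yes

A valid assignment using 3 storage lockers:
  locker 1: 975 = 975
  locker 2: 375 + 350 + 275 = 1000
  locker 3: 225 + 200 + 175 + 150 = 750
Every load is within 1000 L, so 3 storage lockers suffice.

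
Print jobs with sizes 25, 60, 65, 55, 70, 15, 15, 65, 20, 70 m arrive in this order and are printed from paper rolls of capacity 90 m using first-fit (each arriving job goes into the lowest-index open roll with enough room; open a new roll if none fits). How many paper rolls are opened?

  25 → roll 1 (new)  [load 25/90]
  60 → roll 1  [load 85/90]
  65 → roll 2 (new)  [load 65/90]
  55 → roll 3 (new)  [load 55/90]
  70 → roll 4 (new)  [load 70/90]
  15 → roll 2  [load 80/90]
  15 → roll 3  [load 70/90]
  65 → roll 5 (new)  [load 65/90]
  20 → roll 3  [load 90/90]
  70 → roll 6 (new)  [load 70/90]
6 paper rolls opened.

6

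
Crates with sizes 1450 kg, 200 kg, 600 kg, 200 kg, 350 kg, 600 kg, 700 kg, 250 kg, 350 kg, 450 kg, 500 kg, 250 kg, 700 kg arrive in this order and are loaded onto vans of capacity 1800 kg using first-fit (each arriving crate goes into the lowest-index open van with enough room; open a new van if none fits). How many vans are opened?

4

  1450 → van 1 (new)  [load 1450/1800]
  200 → van 1  [load 1650/1800]
  600 → van 2 (new)  [load 600/1800]
  200 → van 2  [load 800/1800]
  350 → van 2  [load 1150/1800]
  600 → van 2  [load 1750/1800]
  700 → van 3 (new)  [load 700/1800]
  250 → van 3  [load 950/1800]
  350 → van 3  [load 1300/1800]
  450 → van 3  [load 1750/1800]
  500 → van 4 (new)  [load 500/1800]
  250 → van 4  [load 750/1800]
  700 → van 4  [load 1450/1800]
4 vans opened.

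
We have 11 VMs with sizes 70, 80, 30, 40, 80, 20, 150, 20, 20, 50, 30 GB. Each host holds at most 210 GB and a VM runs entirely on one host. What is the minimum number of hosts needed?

3

Total = 150 + 80 + 80 + 70 + 50 + 40 + 30 + 30 + 20 + 20 + 20 = 590 GB.
Lower bound: ⌈590/210⌉ = 3 hosts.
A packing using 3 hosts:
  host 1: 150 + 50 = 200
  host 2: 80 + 80 + 40 = 200
  host 3: 70 + 30 + 30 + 20 + 20 + 20 = 190
This matches the lower bound, so 3 is optimal.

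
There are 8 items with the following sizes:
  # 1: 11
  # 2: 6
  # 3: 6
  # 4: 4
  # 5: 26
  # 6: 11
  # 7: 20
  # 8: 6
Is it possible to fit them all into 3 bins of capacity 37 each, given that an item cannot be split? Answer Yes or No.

Yes

A valid assignment using 3 bins:
  bin 1: 26 + 11 = 37
  bin 2: 20 + 11 + 6 = 37
  bin 3: 6 + 6 + 4 = 16
Every load is within 37, so 3 bins suffice.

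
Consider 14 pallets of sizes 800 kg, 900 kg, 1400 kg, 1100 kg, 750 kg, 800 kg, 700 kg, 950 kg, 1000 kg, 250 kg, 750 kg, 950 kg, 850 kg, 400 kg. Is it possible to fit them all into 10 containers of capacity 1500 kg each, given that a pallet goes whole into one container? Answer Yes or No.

Yes

A valid assignment using 10 containers:
  container 1: 1400 = 1400
  container 2: 1100 + 400 = 1500
  container 3: 1000 + 250 = 1250
  container 4: 950 = 950
  container 5: 950 = 950
  container 6: 900 = 900
  container 7: 850 = 850
  container 8: 800 + 700 = 1500
  container 9: 800 = 800
  container 10: 750 + 750 = 1500
Every load is within 1500 kg, so 10 containers suffice.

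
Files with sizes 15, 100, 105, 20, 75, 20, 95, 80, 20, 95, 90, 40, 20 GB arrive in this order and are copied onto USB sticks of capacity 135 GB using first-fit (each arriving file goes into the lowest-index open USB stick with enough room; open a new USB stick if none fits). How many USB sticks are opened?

7

  15 → USB stick 1 (new)  [load 15/135]
  100 → USB stick 1  [load 115/135]
  105 → USB stick 2 (new)  [load 105/135]
  20 → USB stick 1  [load 135/135]
  75 → USB stick 3 (new)  [load 75/135]
  20 → USB stick 2  [load 125/135]
  95 → USB stick 4 (new)  [load 95/135]
  80 → USB stick 5 (new)  [load 80/135]
  20 → USB stick 3  [load 95/135]
  95 → USB stick 6 (new)  [load 95/135]
  90 → USB stick 7 (new)  [load 90/135]
  40 → USB stick 3  [load 135/135]
  20 → USB stick 4  [load 115/135]
7 USB sticks opened.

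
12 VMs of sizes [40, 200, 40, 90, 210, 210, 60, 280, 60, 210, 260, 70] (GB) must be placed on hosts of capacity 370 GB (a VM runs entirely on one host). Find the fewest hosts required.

6

Total = 280 + 260 + 210 + 210 + 210 + 200 + 90 + 70 + 60 + 60 + 40 + 40 = 1730 GB.
Lower bound: ⌈1730/370⌉ = 5 hosts.
Also, 6 VMs each exceed 185 GB, and no two of those can share a host, so at least 6 hosts are needed.
A packing using 6 hosts:
  host 1: 280 + 90 = 370
  host 2: 260 + 70 + 40 = 370
  host 3: 210 + 60 + 60 + 40 = 370
  host 4: 210 = 210
  host 5: 210 = 210
  host 6: 200 = 200
This matches the lower bound, so 6 is optimal.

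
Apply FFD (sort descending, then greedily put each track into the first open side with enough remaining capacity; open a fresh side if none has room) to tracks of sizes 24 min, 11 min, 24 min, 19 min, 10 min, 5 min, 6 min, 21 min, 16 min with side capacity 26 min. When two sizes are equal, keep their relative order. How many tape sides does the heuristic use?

6

Sorted descending: 24, 24, 21, 19, 16, 11, 10, 6, 5.
  24 → side 1 (new)  [load 24/26]
  24 → side 2 (new)  [load 24/26]
  21 → side 3 (new)  [load 21/26]
  19 → side 4 (new)  [load 19/26]
  16 → side 5 (new)  [load 16/26]
  11 → side 6 (new)  [load 11/26]
  10 → side 5  [load 26/26]
  6 → side 4  [load 25/26]
  5 → side 3  [load 26/26]
6 tape sides opened.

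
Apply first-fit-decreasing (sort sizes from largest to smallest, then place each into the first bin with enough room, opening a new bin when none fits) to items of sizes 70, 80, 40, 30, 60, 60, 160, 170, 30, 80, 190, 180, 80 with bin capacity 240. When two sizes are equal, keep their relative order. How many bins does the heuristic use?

Sorted descending: 190, 180, 170, 160, 80, 80, 80, 70, 60, 60, 40, 30, 30.
  190 → bin 1 (new)  [load 190/240]
  180 → bin 2 (new)  [load 180/240]
  170 → bin 3 (new)  [load 170/240]
  160 → bin 4 (new)  [load 160/240]
  80 → bin 4  [load 240/240]
  80 → bin 5 (new)  [load 80/240]
  80 → bin 5  [load 160/240]
  70 → bin 3  [load 240/240]
  60 → bin 2  [load 240/240]
  60 → bin 5  [load 220/240]
  40 → bin 1  [load 230/240]
  30 → bin 6 (new)  [load 30/240]
  30 → bin 6  [load 60/240]
6 bins opened.

6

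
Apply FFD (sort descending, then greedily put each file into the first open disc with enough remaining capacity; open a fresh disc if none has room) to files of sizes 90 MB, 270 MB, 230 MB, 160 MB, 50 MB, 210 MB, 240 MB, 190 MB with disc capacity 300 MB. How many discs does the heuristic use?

Sorted descending: 270, 240, 230, 210, 190, 160, 90, 50.
  270 → disc 1 (new)  [load 270/300]
  240 → disc 2 (new)  [load 240/300]
  230 → disc 3 (new)  [load 230/300]
  210 → disc 4 (new)  [load 210/300]
  190 → disc 5 (new)  [load 190/300]
  160 → disc 6 (new)  [load 160/300]
  90 → disc 4  [load 300/300]
  50 → disc 2  [load 290/300]
6 discs opened.

6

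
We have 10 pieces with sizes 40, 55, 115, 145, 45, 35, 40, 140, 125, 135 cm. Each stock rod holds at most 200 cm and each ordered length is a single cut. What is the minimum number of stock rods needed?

Total = 145 + 140 + 135 + 125 + 115 + 55 + 45 + 40 + 40 + 35 = 875 cm.
Lower bound: ⌈875/200⌉ = 5 stock rods.
A packing using 5 stock rods:
  stock rod 1: 145 + 55 = 200
  stock rod 2: 140 + 45 = 185
  stock rod 3: 135 + 40 = 175
  stock rod 4: 125 + 40 + 35 = 200
  stock rod 5: 115 = 115
This matches the lower bound, so 5 is optimal.

5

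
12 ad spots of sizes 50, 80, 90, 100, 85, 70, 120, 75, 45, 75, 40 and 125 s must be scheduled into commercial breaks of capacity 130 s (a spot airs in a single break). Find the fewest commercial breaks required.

9

Total = 125 + 120 + 100 + 90 + 85 + 80 + 75 + 75 + 70 + 50 + 45 + 40 = 955 s.
Lower bound: ⌈955/130⌉ = 8 commercial breaks.
Also, 9 ad spots each exceed 65 s, and no two of those can share a break, so at least 9 commercial breaks are needed.
A packing using 9 commercial breaks:
  break 1: 125 = 125
  break 2: 120 = 120
  break 3: 100 = 100
  break 4: 90 + 40 = 130
  break 5: 85 + 45 = 130
  break 6: 80 + 50 = 130
  break 7: 75 = 75
  break 8: 75 = 75
  break 9: 70 = 70
This matches the lower bound, so 9 is optimal.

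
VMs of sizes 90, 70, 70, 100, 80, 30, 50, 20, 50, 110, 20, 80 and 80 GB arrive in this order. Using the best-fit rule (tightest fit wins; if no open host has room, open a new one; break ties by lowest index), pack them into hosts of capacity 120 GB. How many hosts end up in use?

  90 → host 1 (new)  [load 90/120]
  70 → host 2 (new)  [load 70/120]
  70 → host 3 (new)  [load 70/120]
  100 → host 4 (new)  [load 100/120]
  80 → host 5 (new)  [load 80/120]
  30 → host 1  [load 120/120]
  50 → host 2  [load 120/120]
  20 → host 4  [load 120/120]
  50 → host 3  [load 120/120]
  110 → host 6 (new)  [load 110/120]
  20 → host 5  [load 100/120]
  80 → host 7 (new)  [load 80/120]
  80 → host 8 (new)  [load 80/120]
8 hosts opened.

8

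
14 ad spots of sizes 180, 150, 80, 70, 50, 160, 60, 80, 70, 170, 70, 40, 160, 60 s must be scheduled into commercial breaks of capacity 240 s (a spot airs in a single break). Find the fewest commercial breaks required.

6

Total = 180 + 170 + 160 + 160 + 150 + 80 + 80 + 70 + 70 + 70 + 60 + 60 + 50 + 40 = 1400 s.
Lower bound: ⌈1400/240⌉ = 6 commercial breaks.
A packing using 6 commercial breaks:
  break 1: 180 + 60 = 240
  break 2: 170 + 70 = 240
  break 3: 160 + 80 = 240
  break 4: 160 + 80 = 240
  break 5: 150 + 70 = 220
  break 6: 70 + 60 + 50 + 40 = 220
This matches the lower bound, so 6 is optimal.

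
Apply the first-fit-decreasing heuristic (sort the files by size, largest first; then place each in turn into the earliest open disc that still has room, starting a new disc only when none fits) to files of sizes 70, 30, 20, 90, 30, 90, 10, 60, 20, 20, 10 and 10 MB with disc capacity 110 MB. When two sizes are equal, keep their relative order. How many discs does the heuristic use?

Sorted descending: 90, 90, 70, 60, 30, 30, 20, 20, 20, 10, 10, 10.
  90 → disc 1 (new)  [load 90/110]
  90 → disc 2 (new)  [load 90/110]
  70 → disc 3 (new)  [load 70/110]
  60 → disc 4 (new)  [load 60/110]
  30 → disc 3  [load 100/110]
  30 → disc 4  [load 90/110]
  20 → disc 1  [load 110/110]
  20 → disc 2  [load 110/110]
  20 → disc 4  [load 110/110]
  10 → disc 3  [load 110/110]
  10 → disc 5 (new)  [load 10/110]
  10 → disc 5  [load 20/110]
5 discs opened.

5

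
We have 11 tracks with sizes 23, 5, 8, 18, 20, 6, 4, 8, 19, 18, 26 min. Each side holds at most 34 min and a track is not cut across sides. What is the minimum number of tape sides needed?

6

Total = 26 + 23 + 20 + 19 + 18 + 18 + 8 + 8 + 6 + 5 + 4 = 155 min.
Lower bound: ⌈155/34⌉ = 5 tape sides.
Also, 6 tracks each exceed 17 min, and no two of those can share a side, so at least 6 tape sides are needed.
A packing using 6 tape sides:
  side 1: 26 + 8 = 34
  side 2: 23 + 8 = 31
  side 3: 20 + 6 + 5 = 31
  side 4: 19 + 4 = 23
  side 5: 18 = 18
  side 6: 18 = 18
This matches the lower bound, so 6 is optimal.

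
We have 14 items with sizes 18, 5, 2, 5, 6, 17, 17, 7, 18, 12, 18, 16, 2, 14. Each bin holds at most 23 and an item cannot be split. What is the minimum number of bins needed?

Total = 18 + 18 + 18 + 17 + 17 + 16 + 14 + 12 + 7 + 6 + 5 + 5 + 2 + 2 = 157.
Lower bound: ⌈157/23⌉ = 7 bins.
Also, 8 items each exceed 23/2, and no two of those can share a bin, so at least 8 bins are needed.
A packing using 8 bins:
  bin 1: 18 + 5 = 23
  bin 2: 18 + 5 = 23
  bin 3: 18 + 2 + 2 = 22
  bin 4: 17 + 6 = 23
  bin 5: 17 = 17
  bin 6: 16 + 7 = 23
  bin 7: 14 = 14
  bin 8: 12 = 12
This matches the lower bound, so 8 is optimal.

8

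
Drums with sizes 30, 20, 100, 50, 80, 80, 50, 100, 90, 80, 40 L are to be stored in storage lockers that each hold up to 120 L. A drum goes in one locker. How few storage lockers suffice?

7

Total = 100 + 100 + 90 + 80 + 80 + 80 + 50 + 50 + 40 + 30 + 20 = 720 L.
Lower bound: ⌈720/120⌉ = 6 storage lockers.
A packing using 7 storage lockers:
  locker 1: 100 + 20 = 120
  locker 2: 100 = 100
  locker 3: 90 + 30 = 120
  locker 4: 80 + 40 = 120
  locker 5: 80 = 80
  locker 6: 80 = 80
  locker 7: 50 + 50 = 100
No arrangement into 6 storage lockers stays within capacity, so 7 is optimal.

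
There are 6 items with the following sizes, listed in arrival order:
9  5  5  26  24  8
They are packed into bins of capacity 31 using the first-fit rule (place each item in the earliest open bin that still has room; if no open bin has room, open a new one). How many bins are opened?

3

  9 → bin 1 (new)  [load 9/31]
  5 → bin 1  [load 14/31]
  5 → bin 1  [load 19/31]
  26 → bin 2 (new)  [load 26/31]
  24 → bin 3 (new)  [load 24/31]
  8 → bin 1  [load 27/31]
3 bins opened.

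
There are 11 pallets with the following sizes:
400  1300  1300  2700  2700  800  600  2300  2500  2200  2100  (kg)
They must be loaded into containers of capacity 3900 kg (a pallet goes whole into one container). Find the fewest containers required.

6

Total = 2700 + 2700 + 2500 + 2300 + 2200 + 2100 + 1300 + 1300 + 800 + 600 + 400 = 18900 kg.
Lower bound: ⌈18900/3900⌉ = 5 containers.
Also, 6 pallets each exceed 1950 kg, and no two of those can share a container, so at least 6 containers are needed.
A packing using 6 containers:
  container 1: 2700 + 800 + 400 = 3900
  container 2: 2700 + 600 = 3300
  container 3: 2500 + 1300 = 3800
  container 4: 2300 + 1300 = 3600
  container 5: 2200 = 2200
  container 6: 2100 = 2100
This matches the lower bound, so 6 is optimal.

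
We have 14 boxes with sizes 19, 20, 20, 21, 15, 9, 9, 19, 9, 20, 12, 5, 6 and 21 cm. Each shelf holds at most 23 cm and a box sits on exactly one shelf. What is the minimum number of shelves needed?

Total = 21 + 21 + 20 + 20 + 20 + 19 + 19 + 15 + 12 + 9 + 9 + 9 + 6 + 5 = 205 cm.
Lower bound: ⌈205/23⌉ = 9 shelves.
A packing using 10 shelves:
  shelf 1: 21 = 21
  shelf 2: 21 = 21
  shelf 3: 20 = 20
  shelf 4: 20 = 20
  shelf 5: 20 = 20
  shelf 6: 19 = 19
  shelf 7: 19 = 19
  shelf 8: 15 + 6 = 21
  shelf 9: 12 + 9 = 21
  shelf 10: 9 + 9 + 5 = 23
No arrangement into 9 shelves stays within capacity, so 10 is optimal.

10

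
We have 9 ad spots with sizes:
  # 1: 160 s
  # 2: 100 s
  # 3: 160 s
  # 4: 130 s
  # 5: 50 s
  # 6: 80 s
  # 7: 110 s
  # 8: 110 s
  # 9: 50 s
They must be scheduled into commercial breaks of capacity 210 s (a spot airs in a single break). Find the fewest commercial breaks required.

5

Total = 160 + 160 + 130 + 110 + 110 + 100 + 80 + 50 + 50 = 950 s.
Lower bound: ⌈950/210⌉ = 5 commercial breaks.
A packing using 5 commercial breaks:
  break 1: 160 + 50 = 210
  break 2: 160 + 50 = 210
  break 3: 130 + 80 = 210
  break 4: 110 + 100 = 210
  break 5: 110 = 110
This matches the lower bound, so 5 is optimal.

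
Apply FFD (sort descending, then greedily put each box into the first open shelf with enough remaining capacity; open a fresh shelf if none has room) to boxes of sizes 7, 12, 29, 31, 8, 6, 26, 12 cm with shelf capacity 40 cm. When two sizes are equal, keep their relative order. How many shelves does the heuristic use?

4

Sorted descending: 31, 29, 26, 12, 12, 8, 7, 6.
  31 → shelf 1 (new)  [load 31/40]
  29 → shelf 2 (new)  [load 29/40]
  26 → shelf 3 (new)  [load 26/40]
  12 → shelf 3  [load 38/40]
  12 → shelf 4 (new)  [load 12/40]
  8 → shelf 1  [load 39/40]
  7 → shelf 2  [load 36/40]
  6 → shelf 4  [load 18/40]
4 shelves opened.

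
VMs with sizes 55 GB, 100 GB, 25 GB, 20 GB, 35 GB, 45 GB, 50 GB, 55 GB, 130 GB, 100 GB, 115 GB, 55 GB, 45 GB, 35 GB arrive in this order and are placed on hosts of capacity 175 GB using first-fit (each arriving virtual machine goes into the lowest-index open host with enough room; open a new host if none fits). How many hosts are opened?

6

  55 → host 1 (new)  [load 55/175]
  100 → host 1  [load 155/175]
  25 → host 2 (new)  [load 25/175]
  20 → host 1  [load 175/175]
  35 → host 2  [load 60/175]
  45 → host 2  [load 105/175]
  50 → host 2  [load 155/175]
  55 → host 3 (new)  [load 55/175]
  130 → host 4 (new)  [load 130/175]
  100 → host 3  [load 155/175]
  115 → host 5 (new)  [load 115/175]
  55 → host 5  [load 170/175]
  45 → host 4  [load 175/175]
  35 → host 6 (new)  [load 35/175]
6 hosts opened.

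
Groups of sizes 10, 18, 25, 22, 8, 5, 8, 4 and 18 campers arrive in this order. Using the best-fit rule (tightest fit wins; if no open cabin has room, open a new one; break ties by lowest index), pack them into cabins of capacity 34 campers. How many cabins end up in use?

4

  10 → cabin 1 (new)  [load 10/34]
  18 → cabin 1  [load 28/34]
  25 → cabin 2 (new)  [load 25/34]
  22 → cabin 3 (new)  [load 22/34]
  8 → cabin 2  [load 33/34]
  5 → cabin 1  [load 33/34]
  8 → cabin 3  [load 30/34]
  4 → cabin 3  [load 34/34]
  18 → cabin 4 (new)  [load 18/34]
4 cabins opened.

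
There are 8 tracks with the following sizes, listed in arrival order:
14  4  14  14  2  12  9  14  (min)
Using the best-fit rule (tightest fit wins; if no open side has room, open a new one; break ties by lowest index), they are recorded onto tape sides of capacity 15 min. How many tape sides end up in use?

6

  14 → side 1 (new)  [load 14/15]
  4 → side 2 (new)  [load 4/15]
  14 → side 3 (new)  [load 14/15]
  14 → side 4 (new)  [load 14/15]
  2 → side 2  [load 6/15]
  12 → side 5 (new)  [load 12/15]
  9 → side 2  [load 15/15]
  14 → side 6 (new)  [load 14/15]
6 tape sides opened.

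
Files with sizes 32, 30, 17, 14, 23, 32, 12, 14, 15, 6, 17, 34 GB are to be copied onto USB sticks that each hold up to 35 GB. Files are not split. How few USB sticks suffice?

Total = 34 + 32 + 32 + 30 + 23 + 17 + 17 + 15 + 14 + 14 + 12 + 6 = 246 GB.
Lower bound: ⌈246/35⌉ = 8 USB sticks.
A packing using 8 USB sticks:
  USB stick 1: 34 = 34
  USB stick 2: 32 = 32
  USB stick 3: 32 = 32
  USB stick 4: 30 = 30
  USB stick 5: 23 + 12 = 35
  USB stick 6: 17 + 17 = 34
  USB stick 7: 15 + 14 + 6 = 35
  USB stick 8: 14 = 14
This matches the lower bound, so 8 is optimal.

8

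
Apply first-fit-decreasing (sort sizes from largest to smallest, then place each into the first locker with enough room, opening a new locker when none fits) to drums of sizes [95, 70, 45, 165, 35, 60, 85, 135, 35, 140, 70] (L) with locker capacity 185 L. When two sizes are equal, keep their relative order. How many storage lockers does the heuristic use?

6

Sorted descending: 165, 140, 135, 95, 85, 70, 70, 60, 45, 35, 35.
  165 → locker 1 (new)  [load 165/185]
  140 → locker 2 (new)  [load 140/185]
  135 → locker 3 (new)  [load 135/185]
  95 → locker 4 (new)  [load 95/185]
  85 → locker 4  [load 180/185]
  70 → locker 5 (new)  [load 70/185]
  70 → locker 5  [load 140/185]
  60 → locker 6 (new)  [load 60/185]
  45 → locker 2  [load 185/185]
  35 → locker 3  [load 170/185]
  35 → locker 5  [load 175/185]
6 storage lockers opened.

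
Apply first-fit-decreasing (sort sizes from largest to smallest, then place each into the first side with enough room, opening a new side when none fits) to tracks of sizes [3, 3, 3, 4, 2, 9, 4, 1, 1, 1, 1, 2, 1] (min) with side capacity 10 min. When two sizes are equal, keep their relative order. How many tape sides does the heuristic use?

4

Sorted descending: 9, 4, 4, 3, 3, 3, 2, 2, 1, 1, 1, 1, 1.
  9 → side 1 (new)  [load 9/10]
  4 → side 2 (new)  [load 4/10]
  4 → side 2  [load 8/10]
  3 → side 3 (new)  [load 3/10]
  3 → side 3  [load 6/10]
  3 → side 3  [load 9/10]
  2 → side 2  [load 10/10]
  2 → side 4 (new)  [load 2/10]
  1 → side 1  [load 10/10]
  1 → side 3  [load 10/10]
  1 → side 4  [load 3/10]
  1 → side 4  [load 4/10]
  1 → side 4  [load 5/10]
4 tape sides opened.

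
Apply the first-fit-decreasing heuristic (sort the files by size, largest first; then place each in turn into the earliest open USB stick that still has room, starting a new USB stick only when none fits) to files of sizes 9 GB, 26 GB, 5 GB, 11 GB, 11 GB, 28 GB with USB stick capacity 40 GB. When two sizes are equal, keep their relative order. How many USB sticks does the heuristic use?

3

Sorted descending: 28, 26, 11, 11, 9, 5.
  28 → USB stick 1 (new)  [load 28/40]
  26 → USB stick 2 (new)  [load 26/40]
  11 → USB stick 1  [load 39/40]
  11 → USB stick 2  [load 37/40]
  9 → USB stick 3 (new)  [load 9/40]
  5 → USB stick 3  [load 14/40]
3 USB sticks opened.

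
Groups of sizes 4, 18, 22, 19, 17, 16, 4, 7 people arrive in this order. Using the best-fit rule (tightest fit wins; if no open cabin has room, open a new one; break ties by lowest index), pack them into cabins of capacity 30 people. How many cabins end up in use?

5

  4 → cabin 1 (new)  [load 4/30]
  18 → cabin 1  [load 22/30]
  22 → cabin 2 (new)  [load 22/30]
  19 → cabin 3 (new)  [load 19/30]
  17 → cabin 4 (new)  [load 17/30]
  16 → cabin 5 (new)  [load 16/30]
  4 → cabin 1  [load 26/30]
  7 → cabin 2  [load 29/30]
5 cabins opened.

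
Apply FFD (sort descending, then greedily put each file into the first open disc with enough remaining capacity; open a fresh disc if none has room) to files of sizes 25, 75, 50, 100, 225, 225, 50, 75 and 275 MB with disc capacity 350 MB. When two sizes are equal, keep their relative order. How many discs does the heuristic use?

Sorted descending: 275, 225, 225, 100, 75, 75, 50, 50, 25.
  275 → disc 1 (new)  [load 275/350]
  225 → disc 2 (new)  [load 225/350]
  225 → disc 3 (new)  [load 225/350]
  100 → disc 2  [load 325/350]
  75 → disc 1  [load 350/350]
  75 → disc 3  [load 300/350]
  50 → disc 3  [load 350/350]
  50 → disc 4 (new)  [load 50/350]
  25 → disc 2  [load 350/350]
4 discs opened.

4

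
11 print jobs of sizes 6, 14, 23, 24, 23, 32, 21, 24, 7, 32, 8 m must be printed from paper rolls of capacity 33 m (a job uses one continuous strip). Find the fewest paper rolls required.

8

Total = 32 + 32 + 24 + 24 + 23 + 23 + 21 + 14 + 8 + 7 + 6 = 214 m.
Lower bound: ⌈214/33⌉ = 7 paper rolls.
A packing using 8 paper rolls:
  roll 1: 32 = 32
  roll 2: 32 = 32
  roll 3: 24 + 8 = 32
  roll 4: 24 + 7 = 31
  roll 5: 23 + 6 = 29
  roll 6: 23 = 23
  roll 7: 21 = 21
  roll 8: 14 = 14
No arrangement into 7 paper rolls stays within capacity, so 8 is optimal.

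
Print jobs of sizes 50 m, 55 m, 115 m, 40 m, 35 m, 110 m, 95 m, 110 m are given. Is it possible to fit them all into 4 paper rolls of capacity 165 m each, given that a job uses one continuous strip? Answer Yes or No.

Yes

A valid assignment using 4 paper rolls:
  roll 1: 115 + 50 = 165
  roll 2: 110 + 55 = 165
  roll 3: 110 + 40 = 150
  roll 4: 95 + 35 = 130
Every load is within 165 m, so 4 paper rolls suffice.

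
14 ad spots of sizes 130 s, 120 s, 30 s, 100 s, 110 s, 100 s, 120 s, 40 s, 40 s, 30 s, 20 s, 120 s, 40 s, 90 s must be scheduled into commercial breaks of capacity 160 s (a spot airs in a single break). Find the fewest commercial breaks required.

Total = 130 + 120 + 120 + 120 + 110 + 100 + 100 + 90 + 40 + 40 + 40 + 30 + 30 + 20 = 1090 s.
Lower bound: ⌈1090/160⌉ = 7 commercial breaks.
Also, 8 ad spots each exceed 80 s, and no two of those can share a break, so at least 8 commercial breaks are needed.
A packing using 8 commercial breaks:
  break 1: 130 + 30 = 160
  break 2: 120 + 40 = 160
  break 3: 120 + 40 = 160
  break 4: 120 + 40 = 160
  break 5: 110 + 30 + 20 = 160
  break 6: 100 = 100
  break 7: 100 = 100
  break 8: 90 = 90
This matches the lower bound, so 8 is optimal.

8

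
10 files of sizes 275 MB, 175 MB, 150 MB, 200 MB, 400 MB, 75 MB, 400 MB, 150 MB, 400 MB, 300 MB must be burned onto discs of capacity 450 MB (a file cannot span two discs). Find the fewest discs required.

6

Total = 400 + 400 + 400 + 300 + 275 + 200 + 175 + 150 + 150 + 75 = 2525 MB.
Lower bound: ⌈2525/450⌉ = 6 discs.
A packing using 6 discs:
  disc 1: 400 = 400
  disc 2: 400 = 400
  disc 3: 400 = 400
  disc 4: 300 + 150 = 450
  disc 5: 275 + 175 = 450
  disc 6: 200 + 150 + 75 = 425
This matches the lower bound, so 6 is optimal.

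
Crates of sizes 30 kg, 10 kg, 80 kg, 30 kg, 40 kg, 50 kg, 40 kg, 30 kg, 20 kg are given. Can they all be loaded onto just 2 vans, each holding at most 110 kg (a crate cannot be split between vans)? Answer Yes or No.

No

Total = 330 kg; ⌈330/110⌉ = 3.
At least 3 vans are required, but only 2 are allowed.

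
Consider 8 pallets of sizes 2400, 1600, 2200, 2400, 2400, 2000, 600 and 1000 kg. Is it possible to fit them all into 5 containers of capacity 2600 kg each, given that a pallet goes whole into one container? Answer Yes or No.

Total = 14600 kg; ⌈14600/2600⌉ = 6.
At least 6 containers are required, but only 5 are allowed.

No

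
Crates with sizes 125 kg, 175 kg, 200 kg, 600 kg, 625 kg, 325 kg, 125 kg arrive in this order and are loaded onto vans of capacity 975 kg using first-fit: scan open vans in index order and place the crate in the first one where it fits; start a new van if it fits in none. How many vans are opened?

  125 → van 1 (new)  [load 125/975]
  175 → van 1  [load 300/975]
  200 → van 1  [load 500/975]
  600 → van 2 (new)  [load 600/975]
  625 → van 3 (new)  [load 625/975]
  325 → van 1  [load 825/975]
  125 → van 1  [load 950/975]
3 vans opened.

3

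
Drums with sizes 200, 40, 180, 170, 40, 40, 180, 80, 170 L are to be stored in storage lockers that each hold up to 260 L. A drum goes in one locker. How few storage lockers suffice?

5

Total = 200 + 180 + 180 + 170 + 170 + 80 + 40 + 40 + 40 = 1100 L.
Lower bound: ⌈1100/260⌉ = 5 storage lockers.
A packing using 5 storage lockers:
  locker 1: 200 + 40 = 240
  locker 2: 180 + 80 = 260
  locker 3: 180 + 40 + 40 = 260
  locker 4: 170 = 170
  locker 5: 170 = 170
This matches the lower bound, so 5 is optimal.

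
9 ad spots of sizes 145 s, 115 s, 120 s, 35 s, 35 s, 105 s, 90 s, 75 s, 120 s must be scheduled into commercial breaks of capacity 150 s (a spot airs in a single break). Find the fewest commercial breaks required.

7

Total = 145 + 120 + 120 + 115 + 105 + 90 + 75 + 35 + 35 = 840 s.
Lower bound: ⌈840/150⌉ = 6 commercial breaks.
A packing using 7 commercial breaks:
  break 1: 145 = 145
  break 2: 120 = 120
  break 3: 120 = 120
  break 4: 115 + 35 = 150
  break 5: 105 + 35 = 140
  break 6: 90 = 90
  break 7: 75 = 75
No arrangement into 6 commercial breaks stays within capacity, so 7 is optimal.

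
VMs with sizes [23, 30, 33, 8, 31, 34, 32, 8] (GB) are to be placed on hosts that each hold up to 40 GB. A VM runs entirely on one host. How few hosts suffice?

Total = 34 + 33 + 32 + 31 + 30 + 23 + 8 + 8 = 199 GB.
Lower bound: ⌈199/40⌉ = 5 hosts.
Also, 6 VMs each exceed 20 GB, and no two of those can share a host, so at least 6 hosts are needed.
A packing using 6 hosts:
  host 1: 34 = 34
  host 2: 33 = 33
  host 3: 32 + 8 = 40
  host 4: 31 + 8 = 39
  host 5: 30 = 30
  host 6: 23 = 23
This matches the lower bound, so 6 is optimal.

6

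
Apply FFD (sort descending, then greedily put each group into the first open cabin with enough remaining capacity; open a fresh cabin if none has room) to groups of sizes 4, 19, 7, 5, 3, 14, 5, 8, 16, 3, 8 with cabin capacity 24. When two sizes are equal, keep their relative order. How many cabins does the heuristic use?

Sorted descending: 19, 16, 14, 8, 8, 7, 5, 5, 4, 3, 3.
  19 → cabin 1 (new)  [load 19/24]
  16 → cabin 2 (new)  [load 16/24]
  14 → cabin 3 (new)  [load 14/24]
  8 → cabin 2  [load 24/24]
  8 → cabin 3  [load 22/24]
  7 → cabin 4 (new)  [load 7/24]
  5 → cabin 1  [load 24/24]
  5 → cabin 4  [load 12/24]
  4 → cabin 4  [load 16/24]
  3 → cabin 4  [load 19/24]
  3 → cabin 4  [load 22/24]
4 cabins opened.

4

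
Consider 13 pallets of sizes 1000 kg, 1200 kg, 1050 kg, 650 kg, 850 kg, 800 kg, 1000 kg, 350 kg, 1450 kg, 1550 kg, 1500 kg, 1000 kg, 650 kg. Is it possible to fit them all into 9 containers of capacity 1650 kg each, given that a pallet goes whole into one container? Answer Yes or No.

Yes

A valid assignment using 9 containers:
  container 1: 1550 = 1550
  container 2: 1500 = 1500
  container 3: 1450 = 1450
  container 4: 1200 + 350 = 1550
  container 5: 1050 = 1050
  container 6: 1000 + 650 = 1650
  container 7: 1000 + 650 = 1650
  container 8: 1000 = 1000
  container 9: 850 + 800 = 1650
Every load is within 1650 kg, so 9 containers suffice.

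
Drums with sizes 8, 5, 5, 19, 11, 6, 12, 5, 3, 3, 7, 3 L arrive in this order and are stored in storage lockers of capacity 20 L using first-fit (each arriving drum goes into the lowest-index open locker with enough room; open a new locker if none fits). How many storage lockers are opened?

5

  8 → locker 1 (new)  [load 8/20]
  5 → locker 1  [load 13/20]
  5 → locker 1  [load 18/20]
  19 → locker 2 (new)  [load 19/20]
  11 → locker 3 (new)  [load 11/20]
  6 → locker 3  [load 17/20]
  12 → locker 4 (new)  [load 12/20]
  5 → locker 4  [load 17/20]
  3 → locker 3  [load 20/20]
  3 → locker 4  [load 20/20]
  7 → locker 5 (new)  [load 7/20]
  3 → locker 5  [load 10/20]
5 storage lockers opened.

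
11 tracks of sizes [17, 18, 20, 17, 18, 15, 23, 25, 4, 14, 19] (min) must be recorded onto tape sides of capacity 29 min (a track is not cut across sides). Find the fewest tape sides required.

9

Total = 25 + 23 + 20 + 19 + 18 + 18 + 17 + 17 + 15 + 14 + 4 = 190 min.
Lower bound: ⌈190/29⌉ = 7 tape sides.
Also, 9 tracks each exceed 29/2 min, and no two of those can share a side, so at least 9 tape sides are needed.
A packing using 9 tape sides:
  side 1: 25 + 4 = 29
  side 2: 23 = 23
  side 3: 20 = 20
  side 4: 19 = 19
  side 5: 18 = 18
  side 6: 18 = 18
  side 7: 17 = 17
  side 8: 17 = 17
  side 9: 15 + 14 = 29
This matches the lower bound, so 9 is optimal.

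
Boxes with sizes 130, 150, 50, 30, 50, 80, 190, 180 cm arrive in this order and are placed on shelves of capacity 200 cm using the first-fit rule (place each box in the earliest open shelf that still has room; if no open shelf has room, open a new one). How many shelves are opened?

5

  130 → shelf 1 (new)  [load 130/200]
  150 → shelf 2 (new)  [load 150/200]
  50 → shelf 1  [load 180/200]
  30 → shelf 2  [load 180/200]
  50 → shelf 3 (new)  [load 50/200]
  80 → shelf 3  [load 130/200]
  190 → shelf 4 (new)  [load 190/200]
  180 → shelf 5 (new)  [load 180/200]
5 shelves opened.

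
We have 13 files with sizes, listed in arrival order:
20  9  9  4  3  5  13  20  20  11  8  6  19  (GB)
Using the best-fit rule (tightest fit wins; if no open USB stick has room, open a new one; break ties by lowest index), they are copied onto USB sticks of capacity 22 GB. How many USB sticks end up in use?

8

  20 → USB stick 1 (new)  [load 20/22]
  9 → USB stick 2 (new)  [load 9/22]
  9 → USB stick 2  [load 18/22]
  4 → USB stick 2  [load 22/22]
  3 → USB stick 3 (new)  [load 3/22]
  5 → USB stick 3  [load 8/22]
  13 → USB stick 3  [load 21/22]
  20 → USB stick 4 (new)  [load 20/22]
  20 → USB stick 5 (new)  [load 20/22]
  11 → USB stick 6 (new)  [load 11/22]
  8 → USB stick 6  [load 19/22]
  6 → USB stick 7 (new)  [load 6/22]
  19 → USB stick 8 (new)  [load 19/22]
8 USB sticks opened.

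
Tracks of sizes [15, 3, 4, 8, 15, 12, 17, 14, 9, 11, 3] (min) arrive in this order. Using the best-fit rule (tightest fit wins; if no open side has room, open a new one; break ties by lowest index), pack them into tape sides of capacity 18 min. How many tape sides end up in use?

  15 → side 1 (new)  [load 15/18]
  3 → side 1  [load 18/18]
  4 → side 2 (new)  [load 4/18]
  8 → side 2  [load 12/18]
  15 → side 3 (new)  [load 15/18]
  12 → side 4 (new)  [load 12/18]
  17 → side 5 (new)  [load 17/18]
  14 → side 6 (new)  [load 14/18]
  9 → side 7 (new)  [load 9/18]
  11 → side 8 (new)  [load 11/18]
  3 → side 3  [load 18/18]
8 tape sides opened.

8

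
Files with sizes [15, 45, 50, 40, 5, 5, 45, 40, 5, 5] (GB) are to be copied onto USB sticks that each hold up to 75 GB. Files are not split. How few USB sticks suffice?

Total = 50 + 45 + 45 + 40 + 40 + 15 + 5 + 5 + 5 + 5 = 255 GB.
Lower bound: ⌈255/75⌉ = 4 USB sticks.
Also, 5 files each exceed 75/2 GB, and no two of those can share a USB stick, so at least 5 USB sticks are needed.
A packing using 5 USB sticks:
  USB stick 1: 50 + 15 + 5 + 5 = 75
  USB stick 2: 45 + 5 + 5 = 55
  USB stick 3: 45 = 45
  USB stick 4: 40 = 40
  USB stick 5: 40 = 40
This matches the lower bound, so 5 is optimal.

5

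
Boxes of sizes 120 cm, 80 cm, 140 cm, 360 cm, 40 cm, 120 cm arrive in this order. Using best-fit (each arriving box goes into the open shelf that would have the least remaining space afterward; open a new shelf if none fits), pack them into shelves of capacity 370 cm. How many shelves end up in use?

  120 → shelf 1 (new)  [load 120/370]
  80 → shelf 1  [load 200/370]
  140 → shelf 1  [load 340/370]
  360 → shelf 2 (new)  [load 360/370]
  40 → shelf 3 (new)  [load 40/370]
  120 → shelf 3  [load 160/370]
3 shelves opened.

3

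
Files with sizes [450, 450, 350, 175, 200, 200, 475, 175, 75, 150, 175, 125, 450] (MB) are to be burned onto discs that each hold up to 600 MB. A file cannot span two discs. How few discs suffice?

7

Total = 475 + 450 + 450 + 450 + 350 + 200 + 200 + 175 + 175 + 175 + 150 + 125 + 75 = 3450 MB.
Lower bound: ⌈3450/600⌉ = 6 discs.
A packing using 7 discs:
  disc 1: 475 + 125 = 600
  disc 2: 450 + 150 = 600
  disc 3: 450 + 75 = 525
  disc 4: 450 = 450
  disc 5: 350 + 200 = 550
  disc 6: 200 + 175 + 175 = 550
  disc 7: 175 = 175
No arrangement into 6 discs stays within capacity, so 7 is optimal.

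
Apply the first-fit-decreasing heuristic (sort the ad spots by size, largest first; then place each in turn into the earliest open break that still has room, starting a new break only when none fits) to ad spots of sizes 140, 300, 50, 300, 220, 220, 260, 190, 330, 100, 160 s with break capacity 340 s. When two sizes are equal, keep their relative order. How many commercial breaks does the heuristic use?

Sorted descending: 330, 300, 300, 260, 220, 220, 190, 160, 140, 100, 50.
  330 → break 1 (new)  [load 330/340]
  300 → break 2 (new)  [load 300/340]
  300 → break 3 (new)  [load 300/340]
  260 → break 4 (new)  [load 260/340]
  220 → break 5 (new)  [load 220/340]
  220 → break 6 (new)  [load 220/340]
  190 → break 7 (new)  [load 190/340]
  160 → break 8 (new)  [load 160/340]
  140 → break 7  [load 330/340]
  100 → break 5  [load 320/340]
  50 → break 4  [load 310/340]
8 commercial breaks opened.

8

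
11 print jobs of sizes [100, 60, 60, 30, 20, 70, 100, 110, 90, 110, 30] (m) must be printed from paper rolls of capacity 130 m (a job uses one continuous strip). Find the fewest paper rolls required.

Total = 110 + 110 + 100 + 100 + 90 + 70 + 60 + 60 + 30 + 30 + 20 = 780 m.
Lower bound: ⌈780/130⌉ = 6 paper rolls.
A packing using 7 paper rolls:
  roll 1: 110 + 20 = 130
  roll 2: 110 = 110
  roll 3: 100 + 30 = 130
  roll 4: 100 + 30 = 130
  roll 5: 90 = 90
  roll 6: 70 + 60 = 130
  roll 7: 60 = 60
No arrangement into 6 paper rolls stays within capacity, so 7 is optimal.

7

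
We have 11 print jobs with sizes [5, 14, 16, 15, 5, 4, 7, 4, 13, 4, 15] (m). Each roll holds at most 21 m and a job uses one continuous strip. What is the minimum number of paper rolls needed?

5

Total = 16 + 15 + 15 + 14 + 13 + 7 + 5 + 5 + 4 + 4 + 4 = 102 m.
Lower bound: ⌈102/21⌉ = 5 paper rolls.
A packing using 5 paper rolls:
  roll 1: 16 + 5 = 21
  roll 2: 15 + 5 = 20
  roll 3: 15 + 4 = 19
  roll 4: 14 + 7 = 21
  roll 5: 13 + 4 + 4 = 21
This matches the lower bound, so 5 is optimal.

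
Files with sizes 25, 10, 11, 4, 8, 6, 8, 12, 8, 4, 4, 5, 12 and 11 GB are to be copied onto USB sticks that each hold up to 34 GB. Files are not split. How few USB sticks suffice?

4

Total = 25 + 12 + 12 + 11 + 11 + 10 + 8 + 8 + 8 + 6 + 5 + 4 + 4 + 4 = 128 GB.
Lower bound: ⌈128/34⌉ = 4 USB sticks.
A packing using 4 USB sticks:
  USB stick 1: 25 + 8 = 33
  USB stick 2: 12 + 12 + 10 = 34
  USB stick 3: 11 + 11 + 8 + 4 = 34
  USB stick 4: 8 + 6 + 5 + 4 + 4 = 27
This matches the lower bound, so 4 is optimal.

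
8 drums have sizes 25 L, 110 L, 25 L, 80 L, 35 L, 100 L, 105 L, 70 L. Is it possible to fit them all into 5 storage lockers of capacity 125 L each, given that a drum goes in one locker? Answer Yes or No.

A valid assignment using 5 storage lockers:
  locker 1: 110 = 110
  locker 2: 105 = 105
  locker 3: 100 + 25 = 125
  locker 4: 80 + 35 = 115
  locker 5: 70 + 25 = 95
Every load is within 125 L, so 5 storage lockers suffice.

Yes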